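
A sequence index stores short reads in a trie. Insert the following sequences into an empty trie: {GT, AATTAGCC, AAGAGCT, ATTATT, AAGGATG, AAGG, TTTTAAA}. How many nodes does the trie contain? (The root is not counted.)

31

Count nodes per top-level branch (shared prefixes stored once):
  'A'-branch (AAGAGCT, AAGG, AAGGATG, AATTAGCC, ATTATT): 22 nodes
  'G'-branch (GT): 2 nodes
  'T'-branch (TTTTAAA): 7 nodes
Sum: 31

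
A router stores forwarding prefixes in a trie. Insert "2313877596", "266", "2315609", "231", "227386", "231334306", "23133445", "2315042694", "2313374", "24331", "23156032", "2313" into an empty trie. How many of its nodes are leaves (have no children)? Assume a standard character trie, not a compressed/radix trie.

Leaves are exactly the stored words that no other stored word extends.
Those words: "227386", "231334306", "23133445", "2313374", "2313877596", "2315042694", "23156032", "2315609", "24331", "266"
Leaf count: 10

10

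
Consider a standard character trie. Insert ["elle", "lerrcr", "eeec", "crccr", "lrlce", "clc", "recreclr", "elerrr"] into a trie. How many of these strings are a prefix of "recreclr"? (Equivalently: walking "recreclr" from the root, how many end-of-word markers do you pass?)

Check each prefix of "recreclr" against the stored set — each match is an end-marker on the path.
Prefixes of the query that are stored words: "recreclr"
Count: 1

1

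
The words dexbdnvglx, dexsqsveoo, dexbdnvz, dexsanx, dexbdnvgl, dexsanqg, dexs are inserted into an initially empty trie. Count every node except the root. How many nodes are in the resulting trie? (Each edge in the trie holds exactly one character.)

Trace insertions, counting only characters that open a new branch:
  "dexbdnvglx" → 10 new (d, e, x, b, d, n, v, g, l, x)
  "dexsqsveoo" → prefix "dex" already present; 7 new (s, q, s, v, e, o, o)
  "dexbdnvz" → prefix "dexbdnv" already present; 1 new (z)
  "dexsanx" → prefix "dexs" already present; 3 new (a, n, x)
  "dexbdnvgl" → prefix "dexbdnvgl" already present; 0 new (none)
  "dexsanqg" → prefix "dexsan" already present; 2 new (q, g)
  "dexs" → prefix "dexs" already present; 0 new (none)
Total nodes = 10 + 7 + 1 + 3 + 0 + 2 + 0 = 23

23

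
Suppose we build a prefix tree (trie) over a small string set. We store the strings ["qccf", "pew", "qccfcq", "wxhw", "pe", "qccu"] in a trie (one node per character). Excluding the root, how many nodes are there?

14

Trie structure (* marks end of a word):
(root)
├─ p
│  └─ e *
│     └─ w *
├─ q
│  └─ c
│     └─ c
│        ├─ f *
│        │  └─ c
│        │     └─ q *
│        └─ u *
└─ w
   └─ x
      └─ h
         └─ w *
Counting every labelled node above: 14.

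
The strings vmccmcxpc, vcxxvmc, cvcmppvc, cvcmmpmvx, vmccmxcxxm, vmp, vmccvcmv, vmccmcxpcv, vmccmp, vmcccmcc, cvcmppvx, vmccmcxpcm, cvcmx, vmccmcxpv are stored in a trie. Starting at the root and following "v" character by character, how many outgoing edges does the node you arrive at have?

2

The children of the "v" node are the distinct next characters among strings starting with "v".
Distinct next characters after "v": c, m.
That node has 2 child edges.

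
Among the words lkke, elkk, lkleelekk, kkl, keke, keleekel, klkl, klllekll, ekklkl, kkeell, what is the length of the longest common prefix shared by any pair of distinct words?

2

Look for the deepest trie node that still has at least two words in its subtree.
"keke" and "keleekel" agree on "ke" (2 characters) before diverging; nothing deeper is shared.
Longest shared-prefix length: 2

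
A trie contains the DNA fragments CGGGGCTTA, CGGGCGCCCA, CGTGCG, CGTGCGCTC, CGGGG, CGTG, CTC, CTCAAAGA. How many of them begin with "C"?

8

Walk to "C"; the words in its subtree are exactly those with that prefix.
Words under "C": CGGGCGCCCA, CGGGG, CGGGGCTTA, CGTG, CGTGCG, CGTGCGCTC, CTC, CTCAAAGA
Count: 8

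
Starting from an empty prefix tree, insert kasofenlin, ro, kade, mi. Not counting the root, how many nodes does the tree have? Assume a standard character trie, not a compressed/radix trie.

16

Trie structure (* marks end of a word):
(root)
├─ k
│  └─ a
│     ├─ d
│     │  └─ e *
│     └─ s
│        └─ o
│           └─ f
│              └─ e
│                 └─ n
│                    └─ l
│                       └─ i
│                          └─ n *
├─ m
│  └─ i *
└─ r
   └─ o *
Counting every labelled node above: 16.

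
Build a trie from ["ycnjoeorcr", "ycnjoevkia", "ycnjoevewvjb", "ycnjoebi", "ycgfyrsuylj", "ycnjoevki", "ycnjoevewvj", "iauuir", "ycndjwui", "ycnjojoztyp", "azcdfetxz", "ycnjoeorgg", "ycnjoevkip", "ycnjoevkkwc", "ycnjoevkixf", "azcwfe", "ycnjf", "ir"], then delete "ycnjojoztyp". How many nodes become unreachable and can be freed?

After clearing the end-marker at "ycnjojoztyp", prune upward until reaching a node still needed by another word.
The suffix "joztyp" (6 nodes) is used only by "ycnjojoztyp"; the node for "ycnjo" still has the child "e", so pruning stops there.
Nodes removed: 6

6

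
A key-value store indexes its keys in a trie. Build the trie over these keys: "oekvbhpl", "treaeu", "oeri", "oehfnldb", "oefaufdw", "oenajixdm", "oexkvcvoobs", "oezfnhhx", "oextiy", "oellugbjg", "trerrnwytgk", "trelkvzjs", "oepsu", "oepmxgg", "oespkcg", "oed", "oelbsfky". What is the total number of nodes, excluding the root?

For each word, the new-node count is its length minus the longest prefix already in the trie:
  "oekvbhpl" → 8 new (o, e, k, v, b, h, p, l)
  "treaeu" → 6 new (t, r, e, a, e, u)
  "oeri" → prefix "oe" already present; 2 new (r, i)
  "oehfnldb" → prefix "oe" already present; 6 new (h, f, n, l, d, b)
  "oefaufdw" → prefix "oe" already present; 6 new (f, a, u, f, d, w)
  "oenajixdm" → prefix "oe" already present; 7 new (n, a, j, i, x, d, m)
  "oexkvcvoobs" → prefix "oe" already present; 9 new (x, k, v, c, v, o, o, b, s)
  "oezfnhhx" → prefix "oe" already present; 6 new (z, f, n, h, h, x)
  "oextiy" → prefix "oex" already present; 3 new (t, i, y)
  "oellugbjg" → prefix "oe" already present; 7 new (l, l, u, g, b, j, g)
  "trerrnwytgk" → prefix "tre" already present; 8 new (r, r, n, w, y, t, g, k)
  "trelkvzjs" → prefix "tre" already present; 6 new (l, k, v, z, j, s)
  "oepsu" → prefix "oe" already present; 3 new (p, s, u)
  "oepmxgg" → prefix "oep" already present; 4 new (m, x, g, g)
  "oespkcg" → prefix "oe" already present; 5 new (s, p, k, c, g)
  "oed" → prefix "oe" already present; 1 new (d)
  "oelbsfky" → prefix "oel" already present; 5 new (b, s, f, k, y)
Total nodes = 8 + 6 + 2 + 6 + 6 + 7 + 9 + 6 + 3 + 7 + 8 + 6 + 3 + 4 + 5 + 1 + 5 = 92

92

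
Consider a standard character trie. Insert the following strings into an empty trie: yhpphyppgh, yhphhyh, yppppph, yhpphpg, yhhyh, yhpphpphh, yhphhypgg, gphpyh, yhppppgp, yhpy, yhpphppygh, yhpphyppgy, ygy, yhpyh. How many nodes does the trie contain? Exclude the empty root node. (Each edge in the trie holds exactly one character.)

49

Count nodes per top-level branch (shared prefixes stored once):
  'g'-branch (gphpyh): 6 nodes
  'y'-branch (ygy, yhhyh, yhphhyh, yhphhypgg, yhpphpg, yhpphpphh, yhpphppygh, yhpphyppgh, yhpphyppgy, yhppppgp, yhpy, yhpyh, yppppph): 43 nodes
Sum: 49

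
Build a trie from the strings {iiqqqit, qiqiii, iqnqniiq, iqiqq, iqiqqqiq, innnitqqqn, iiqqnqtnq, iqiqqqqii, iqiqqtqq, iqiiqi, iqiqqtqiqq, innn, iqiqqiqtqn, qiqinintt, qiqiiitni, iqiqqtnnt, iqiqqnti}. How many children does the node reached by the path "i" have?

Follow the path "i" to its node, then look at its outgoing edges.
Characters that immediately follow "i" among the stored strings: {i, n, q}.
That node has 3 child edges.

3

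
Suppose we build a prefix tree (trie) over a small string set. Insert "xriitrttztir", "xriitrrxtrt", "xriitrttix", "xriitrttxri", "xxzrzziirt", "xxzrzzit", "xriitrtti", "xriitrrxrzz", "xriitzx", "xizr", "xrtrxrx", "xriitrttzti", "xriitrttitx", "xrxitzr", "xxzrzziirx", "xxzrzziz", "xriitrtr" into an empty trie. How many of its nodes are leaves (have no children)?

Leaves are exactly the stored words that no other stored word extends.
Those words: "xizr", "xriitrrxrzz", "xriitrrxtrt", "xriitrtr", "xriitrttitx", "xriitrttix", "xriitrttxri", "xriitrttztir", "xriitzx", "xrtrxrx", "xrxitzr", "xxzrzziirt", "xxzrzziirx", "xxzrzzit", "xxzrzziz"
Leaf count: 15

15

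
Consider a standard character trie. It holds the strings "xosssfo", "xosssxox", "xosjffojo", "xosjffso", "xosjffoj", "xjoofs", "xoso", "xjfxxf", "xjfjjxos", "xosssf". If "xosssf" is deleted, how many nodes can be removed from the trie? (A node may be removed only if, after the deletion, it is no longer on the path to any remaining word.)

0

A node on "xosssf"'s path can go only if nothing else ends at it or branches off below it.
Every node on "xosssf" is still needed (e.g. by "xosssfo"), so nothing is freed.
Nodes removed: 0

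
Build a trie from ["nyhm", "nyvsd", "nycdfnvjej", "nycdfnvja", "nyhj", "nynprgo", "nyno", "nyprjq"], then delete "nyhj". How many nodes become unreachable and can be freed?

1

Walk "nyhj" from the leaf back toward the root, removing each node that no remaining word uses.
The suffix "j" (1 node) is used only by "nyhj"; the node for "nyh" still has the child "m", so pruning stops there.
Nodes removed: 1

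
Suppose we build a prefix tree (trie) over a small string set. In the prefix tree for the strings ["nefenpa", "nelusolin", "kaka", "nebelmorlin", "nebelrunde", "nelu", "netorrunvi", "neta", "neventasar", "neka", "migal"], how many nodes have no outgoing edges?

10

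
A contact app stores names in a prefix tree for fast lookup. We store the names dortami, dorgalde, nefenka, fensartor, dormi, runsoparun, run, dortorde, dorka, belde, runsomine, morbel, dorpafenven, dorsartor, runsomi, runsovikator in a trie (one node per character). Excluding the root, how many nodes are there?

Insert word by word; a character creates a node only if that edge doesn't already exist:
  "dortami" → 7 new (d, o, r, t, a, m, i)
  "dorgalde" → prefix "dor" already present; 5 new (g, a, l, d, e)
  "nefenka" → 7 new (n, e, f, e, n, k, a)
  "fensartor" → 9 new (f, e, n, s, a, r, t, o, r)
  "dormi" → prefix "dor" already present; 2 new (m, i)
  "runsoparun" → 10 new (r, u, n, s, o, p, a, r, u, n)
  "run" → prefix "run" already present; 0 new (none)
  "dortorde" → prefix "dort" already present; 4 new (o, r, d, e)
  "dorka" → prefix "dor" already present; 2 new (k, a)
  "belde" → 5 new (b, e, l, d, e)
  "runsomine" → prefix "runso" already present; 4 new (m, i, n, e)
  "morbel" → 6 new (m, o, r, b, e, l)
  "dorpafenven" → prefix "dor" already present; 8 new (p, a, f, e, n, v, e, n)
  "dorsartor" → prefix "dor" already present; 6 new (s, a, r, t, o, r)
  "runsomi" → prefix "runsomi" already present; 0 new (none)
  "runsovikator" → prefix "runso" already present; 7 new (v, i, k, a, t, o, r)
Total nodes = 7 + 5 + 7 + 9 + 2 + 10 + 0 + 4 + 2 + 5 + 4 + 6 + 8 + 6 + 0 + 7 = 82

82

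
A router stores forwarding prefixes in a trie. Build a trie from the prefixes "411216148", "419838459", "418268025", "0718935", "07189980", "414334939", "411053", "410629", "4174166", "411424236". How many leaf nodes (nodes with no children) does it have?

10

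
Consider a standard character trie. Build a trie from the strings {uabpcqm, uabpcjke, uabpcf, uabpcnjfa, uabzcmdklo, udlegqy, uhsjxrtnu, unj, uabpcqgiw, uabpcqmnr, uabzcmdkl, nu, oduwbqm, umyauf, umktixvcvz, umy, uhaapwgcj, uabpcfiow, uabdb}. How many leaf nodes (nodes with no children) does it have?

Leaves are exactly the stored words that no other stored word extends.
Those words: "nu", "oduwbqm", "uabdb", "uabpcfiow", "uabpcjke", "uabpcnjfa", "uabpcqgiw", "uabpcqmnr", "uabzcmdklo", "udlegqy", "uhaapwgcj", "uhsjxrtnu", "umktixvcvz", "umyauf", "unj"
Leaf count: 15

15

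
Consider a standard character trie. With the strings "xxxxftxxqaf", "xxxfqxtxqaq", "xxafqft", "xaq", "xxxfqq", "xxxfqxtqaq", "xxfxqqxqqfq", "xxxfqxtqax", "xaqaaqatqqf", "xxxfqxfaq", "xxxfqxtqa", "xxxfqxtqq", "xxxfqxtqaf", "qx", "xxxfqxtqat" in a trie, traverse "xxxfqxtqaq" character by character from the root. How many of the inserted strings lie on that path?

2

Check each prefix of "xxxfqxtqaq" against the stored set — each match is an end-marker on the path.
Prefixes of the query that are stored words: "xxxfqxtqa", "xxxfqxtqaq"
Count: 2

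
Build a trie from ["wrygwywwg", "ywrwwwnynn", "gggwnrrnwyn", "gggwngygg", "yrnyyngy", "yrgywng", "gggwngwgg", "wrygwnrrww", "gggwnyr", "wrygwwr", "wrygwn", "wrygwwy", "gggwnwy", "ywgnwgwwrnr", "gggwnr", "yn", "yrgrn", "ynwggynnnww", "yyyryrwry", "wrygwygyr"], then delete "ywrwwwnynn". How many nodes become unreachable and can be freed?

After clearing the end-marker at "ywrwwwnynn", prune upward until reaching a node still needed by another word.
The suffix "rwwwnynn" (8 nodes) is used only by "ywrwwwnynn"; the node for "yw" still has the child "g", so pruning stops there.
Nodes removed: 8

8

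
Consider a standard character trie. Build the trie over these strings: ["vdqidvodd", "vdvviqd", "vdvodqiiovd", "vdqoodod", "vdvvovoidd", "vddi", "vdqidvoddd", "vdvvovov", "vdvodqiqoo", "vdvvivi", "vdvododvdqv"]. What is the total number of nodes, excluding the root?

Insert word by word; a character creates a node only if that edge doesn't already exist:
  "vdqidvodd" → 9 new (v, d, q, i, d, v, o, d, d)
  "vdvviqd" → prefix "vd" already present; 5 new (v, v, i, q, d)
  "vdvodqiiovd" → prefix "vdv" already present; 8 new (o, d, q, i, i, o, v, d)
  "vdqoodod" → prefix "vdq" already present; 5 new (o, o, d, o, d)
  "vdvvovoidd" → prefix "vdvv" already present; 6 new (o, v, o, i, d, d)
  "vddi" → prefix "vd" already present; 2 new (d, i)
  "vdqidvoddd" → prefix "vdqidvodd" already present; 1 new (d)
  "vdvvovov" → prefix "vdvvovo" already present; 1 new (v)
  "vdvodqiqoo" → prefix "vdvodqi" already present; 3 new (q, o, o)
  "vdvvivi" → prefix "vdvvi" already present; 2 new (v, i)
  "vdvododvdqv" → prefix "vdvod" already present; 6 new (o, d, v, d, q, v)
Total nodes = 9 + 5 + 8 + 5 + 6 + 2 + 1 + 1 + 3 + 2 + 6 = 48

48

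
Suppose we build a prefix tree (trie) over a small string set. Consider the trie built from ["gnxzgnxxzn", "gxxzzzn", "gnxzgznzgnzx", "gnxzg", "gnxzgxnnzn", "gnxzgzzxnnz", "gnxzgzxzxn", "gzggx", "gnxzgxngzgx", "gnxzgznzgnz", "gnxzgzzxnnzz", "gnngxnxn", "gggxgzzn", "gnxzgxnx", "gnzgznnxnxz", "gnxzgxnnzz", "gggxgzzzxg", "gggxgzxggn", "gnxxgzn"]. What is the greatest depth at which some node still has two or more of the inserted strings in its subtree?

11

Equivalently: take the maximum, over all pairs, of their longest common prefix length.
e.g. "gnxzgznzgnz" and "gnxzgznzgnzx" share the prefix "gnxzgznzgnz" of length 11; no pair shares a longer one.
Longest shared-prefix length: 11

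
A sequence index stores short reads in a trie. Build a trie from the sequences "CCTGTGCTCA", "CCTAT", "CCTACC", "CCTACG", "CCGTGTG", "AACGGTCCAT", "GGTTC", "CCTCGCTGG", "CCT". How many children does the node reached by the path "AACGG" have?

1

Follow the path "AACGG" to its node, then look at its outgoing edges.
Distinct next characters after "AACGG": T.
That node has 1 child edge.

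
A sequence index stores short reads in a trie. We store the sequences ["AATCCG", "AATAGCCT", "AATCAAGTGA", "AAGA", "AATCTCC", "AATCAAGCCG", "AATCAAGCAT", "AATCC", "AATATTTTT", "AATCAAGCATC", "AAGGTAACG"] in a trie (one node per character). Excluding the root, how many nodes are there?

39

Insert word by word; a character creates a node only if that edge doesn't already exist:
  "AATCCG" → 6 new (A, A, T, C, C, G)
  "AATAGCCT" → prefix "AAT" already present; 5 new (A, G, C, C, T)
  "AATCAAGTGA" → prefix "AATC" already present; 6 new (A, A, G, T, G, A)
  "AAGA" → prefix "AA" already present; 2 new (G, A)
  "AATCTCC" → prefix "AATC" already present; 3 new (T, C, C)
  "AATCAAGCCG" → prefix "AATCAAG" already present; 3 new (C, C, G)
  "AATCAAGCAT" → prefix "AATCAAGC" already present; 2 new (A, T)
  "AATCC" → prefix "AATCC" already present; 0 new (none)
  "AATATTTTT" → prefix "AATA" already present; 5 new (T, T, T, T, T)
  "AATCAAGCATC" → prefix "AATCAAGCAT" already present; 1 new (C)
  "AAGGTAACG" → prefix "AAG" already present; 6 new (G, T, A, A, C, G)
Total nodes = 6 + 5 + 6 + 2 + 3 + 3 + 2 + 0 + 5 + 1 + 6 = 39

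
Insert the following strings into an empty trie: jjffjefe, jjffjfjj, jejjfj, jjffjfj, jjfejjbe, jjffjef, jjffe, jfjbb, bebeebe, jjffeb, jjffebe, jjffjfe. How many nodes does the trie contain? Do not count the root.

36

Trace insertions, counting only characters that open a new branch:
  "jjffjefe" → 8 new (j, j, f, f, j, e, f, e)
  "jjffjfjj" → prefix "jjffj" already present; 3 new (f, j, j)
  "jejjfj" → prefix "j" already present; 5 new (e, j, j, f, j)
  "jjffjfj" → prefix "jjffjfj" already present; 0 new (none)
  "jjfejjbe" → prefix "jjf" already present; 5 new (e, j, j, b, e)
  "jjffjef" → prefix "jjffjef" already present; 0 new (none)
  "jjffe" → prefix "jjff" already present; 1 new (e)
  "jfjbb" → prefix "j" already present; 4 new (f, j, b, b)
  "bebeebe" → 7 new (b, e, b, e, e, b, e)
  "jjffeb" → prefix "jjffe" already present; 1 new (b)
  "jjffebe" → prefix "jjffeb" already present; 1 new (e)
  "jjffjfe" → prefix "jjffjf" already present; 1 new (e)
Total nodes = 8 + 3 + 5 + 0 + 5 + 0 + 1 + 4 + 7 + 1 + 1 + 1 = 36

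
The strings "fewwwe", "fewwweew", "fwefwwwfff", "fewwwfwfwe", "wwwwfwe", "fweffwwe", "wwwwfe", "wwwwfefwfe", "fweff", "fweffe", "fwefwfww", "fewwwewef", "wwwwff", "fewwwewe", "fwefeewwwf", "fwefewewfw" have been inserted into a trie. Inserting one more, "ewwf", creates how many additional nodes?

"ewwf" shares no prefix with any stored word, so all 4 characters open new nodes.
4 − 0 = 4 new nodes.

4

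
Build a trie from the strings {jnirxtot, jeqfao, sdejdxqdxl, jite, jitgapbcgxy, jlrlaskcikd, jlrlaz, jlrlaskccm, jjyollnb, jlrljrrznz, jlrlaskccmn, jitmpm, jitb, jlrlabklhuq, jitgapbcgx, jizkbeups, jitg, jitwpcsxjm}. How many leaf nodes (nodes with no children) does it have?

Leaves are exactly the stored words that no other stored word extends.
Those words: "jeqfao", "jitb", "jite", "jitgapbcgxy", "jitmpm", "jitwpcsxjm", "jizkbeups", "jjyollnb", "jlrlabklhuq", "jlrlaskccmn", "jlrlaskcikd", "jlrlaz", "jlrljrrznz", "jnirxtot", "sdejdxqdxl"
Leaf count: 15

15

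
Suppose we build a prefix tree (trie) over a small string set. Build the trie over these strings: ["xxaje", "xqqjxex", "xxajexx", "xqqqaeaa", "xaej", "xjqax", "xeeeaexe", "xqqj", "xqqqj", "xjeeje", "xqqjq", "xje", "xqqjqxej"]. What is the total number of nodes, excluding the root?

41

Count nodes per top-level branch (shared prefixes stored once):
  'x'-branch (xaej, xeeeaexe, xje, xjeeje, xjqax, xqqj, xqqjq, xqqjqxej, xqqjxex, xqqqaeaa, xqqqj, xxaje, xxajexx): 41 nodes
Sum: 41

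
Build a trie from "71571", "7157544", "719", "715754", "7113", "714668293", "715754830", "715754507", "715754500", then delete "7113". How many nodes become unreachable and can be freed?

A node on "7113"'s path can go only if nothing else ends at it or branches off below it.
The suffix "13" (2 nodes) is used only by "7113"; the node for "71" still has the child "5", so pruning stops there.
Nodes removed: 2

2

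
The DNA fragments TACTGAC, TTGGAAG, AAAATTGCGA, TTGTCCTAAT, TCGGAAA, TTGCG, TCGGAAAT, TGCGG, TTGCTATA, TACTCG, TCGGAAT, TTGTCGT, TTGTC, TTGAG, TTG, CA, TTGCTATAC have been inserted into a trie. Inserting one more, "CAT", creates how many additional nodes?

Walking "CAT" from the root, the first 2 characters ("CA") follow existing edges; "T" is the first miss.
So 3 − 2 = 1 new nodes.

1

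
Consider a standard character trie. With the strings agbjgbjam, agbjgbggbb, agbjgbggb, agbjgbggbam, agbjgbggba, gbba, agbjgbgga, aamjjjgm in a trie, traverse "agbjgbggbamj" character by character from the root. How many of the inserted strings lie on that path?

Walk "agbjgbggbamj" from the root; an end-of-word marker is hit whenever a stored word is a prefix of "agbjgbggbamj".
Prefixes of the query that are stored words: "agbjgbggb", "agbjgbggba", "agbjgbggbam"
Count: 3

3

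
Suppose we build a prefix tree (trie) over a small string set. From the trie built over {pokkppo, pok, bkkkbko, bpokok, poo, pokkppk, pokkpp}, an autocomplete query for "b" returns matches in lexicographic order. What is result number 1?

bkkkbko

DFS of the "b" subtree visits, in order: "bkkkbko", "bpokok"
The 1st is bkkkbko.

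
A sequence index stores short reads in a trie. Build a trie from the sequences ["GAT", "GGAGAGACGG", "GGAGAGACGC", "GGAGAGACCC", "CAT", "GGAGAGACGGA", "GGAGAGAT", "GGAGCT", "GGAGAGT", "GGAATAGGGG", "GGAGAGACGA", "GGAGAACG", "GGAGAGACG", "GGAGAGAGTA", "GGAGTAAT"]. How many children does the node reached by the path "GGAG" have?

3

Walk "GGAG" from the root, arriving at one node.
Distinct next characters after "GGAG": A, C, T.
That node has 3 child edges.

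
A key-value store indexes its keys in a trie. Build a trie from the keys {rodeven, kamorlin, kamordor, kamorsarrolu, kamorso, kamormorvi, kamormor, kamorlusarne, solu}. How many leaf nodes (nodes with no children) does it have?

Leaves are exactly the stored words that no other stored word extends.
Those words: "kamordor", "kamorlin", "kamorlusarne", "kamormorvi", "kamorsarrolu", "kamorso", "rodeven", "solu"
Leaf count: 8

8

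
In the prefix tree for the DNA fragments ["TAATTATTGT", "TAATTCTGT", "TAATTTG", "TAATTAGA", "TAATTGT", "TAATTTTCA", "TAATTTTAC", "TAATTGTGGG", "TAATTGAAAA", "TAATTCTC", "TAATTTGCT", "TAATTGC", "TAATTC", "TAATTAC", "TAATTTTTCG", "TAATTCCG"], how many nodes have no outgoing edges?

A leaf is a node with no children — equivalently, the end of a word that is not a proper prefix of any other stored word.
Those words: "TAATTAC", "TAATTAGA", "TAATTATTGT", "TAATTCCG", "TAATTCTC", "TAATTCTGT", "TAATTGAAAA", "TAATTGC", "TAATTGTGGG", "TAATTTGCT", "TAATTTTAC", "TAATTTTCA", "TAATTTTTCG"
Leaf count: 13

13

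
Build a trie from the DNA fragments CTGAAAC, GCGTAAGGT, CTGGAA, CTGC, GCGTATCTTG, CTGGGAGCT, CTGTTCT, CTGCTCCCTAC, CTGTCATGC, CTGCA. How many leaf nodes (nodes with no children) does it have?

9

Leaves are exactly the stored words that no other stored word extends.
Those words: "CTGAAAC", "CTGCA", "CTGCTCCCTAC", "CTGGAA", "CTGGGAGCT", "CTGTCATGC", "CTGTTCT", "GCGTAAGGT", "GCGTATCTTG"
Leaf count: 9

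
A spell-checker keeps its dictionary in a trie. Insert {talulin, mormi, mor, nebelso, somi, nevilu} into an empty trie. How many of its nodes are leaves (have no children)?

A leaf is a node with no children — equivalently, the end of a word that is not a proper prefix of any other stored word.
Those words: "mormi", "nebelso", "nevilu", "somi", "talulin"
Leaf count: 5

5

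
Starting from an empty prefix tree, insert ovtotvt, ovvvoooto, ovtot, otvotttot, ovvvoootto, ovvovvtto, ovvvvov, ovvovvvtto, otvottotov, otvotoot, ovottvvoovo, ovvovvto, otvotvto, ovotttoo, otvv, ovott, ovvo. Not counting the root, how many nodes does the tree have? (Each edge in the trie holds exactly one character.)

61

Insert word by word; a character creates a node only if that edge doesn't already exist:
  "ovtotvt" → 7 new (o, v, t, o, t, v, t)
  "ovvvoooto" → prefix "ov" already present; 7 new (v, v, o, o, o, t, o)
  "ovtot" → prefix "ovtot" already present; 0 new (none)
  "otvotttot" → prefix "o" already present; 8 new (t, v, o, t, t, t, o, t)
  "ovvvoootto" → prefix "ovvvooot" already present; 2 new (t, o)
  "ovvovvtto" → prefix "ovv" already present; 6 new (o, v, v, t, t, o)
  "ovvvvov" → prefix "ovvv" already present; 3 new (v, o, v)
  "ovvovvvtto" → prefix "ovvovv" already present; 4 new (v, t, t, o)
  "otvottotov" → prefix "otvott" already present; 4 new (o, t, o, v)
  "otvotoot" → prefix "otvot" already present; 3 new (o, o, t)
  "ovottvvoovo" → prefix "ov" already present; 9 new (o, t, t, v, v, o, o, v, o)
  "ovvovvto" → prefix "ovvovvt" already present; 1 new (o)
  "otvotvto" → prefix "otvot" already present; 3 new (v, t, o)
  "ovotttoo" → prefix "ovott" already present; 3 new (t, o, o)
  "otvv" → prefix "otv" already present; 1 new (v)
  "ovott" → prefix "ovott" already present; 0 new (none)
  "ovvo" → prefix "ovvo" already present; 0 new (none)
Total nodes = 7 + 7 + 0 + 8 + 2 + 6 + 3 + 4 + 4 + 3 + 9 + 1 + 3 + 3 + 1 + 0 + 0 = 61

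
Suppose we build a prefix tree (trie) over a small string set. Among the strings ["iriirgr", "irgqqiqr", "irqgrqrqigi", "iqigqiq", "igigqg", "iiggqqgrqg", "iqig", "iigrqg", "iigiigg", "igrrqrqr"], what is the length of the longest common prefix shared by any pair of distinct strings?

Equivalently: take the maximum, over all pairs, of their longest common prefix length.
e.g. "iqig" and "iqigqiq" share the prefix "iqig" of length 4; no pair shares a longer one.
Longest shared-prefix length: 4

4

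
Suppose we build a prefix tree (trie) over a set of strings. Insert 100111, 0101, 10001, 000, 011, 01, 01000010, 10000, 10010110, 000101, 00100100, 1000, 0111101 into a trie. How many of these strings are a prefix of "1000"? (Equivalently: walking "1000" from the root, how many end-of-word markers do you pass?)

1

Traverse "1000" character by character; count nodes along the way that are marked as word ends.
Prefixes of the query that are stored words: "1000"
Count: 1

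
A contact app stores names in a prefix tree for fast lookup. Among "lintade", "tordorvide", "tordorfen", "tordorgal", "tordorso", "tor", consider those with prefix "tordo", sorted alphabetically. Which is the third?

tordorso

Filter for "tordo…" and sort: "tordorfen", "tordorgal", "tordorso", "tordorvide"
Position 3: tordorso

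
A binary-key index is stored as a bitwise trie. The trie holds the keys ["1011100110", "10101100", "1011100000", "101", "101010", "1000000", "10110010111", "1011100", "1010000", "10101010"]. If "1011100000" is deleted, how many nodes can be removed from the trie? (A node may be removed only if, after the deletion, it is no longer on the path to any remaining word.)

3

After clearing the end-marker at "1011100000", prune upward until reaching a node still needed by another word.
The suffix "000" (3 nodes) is used only by "1011100000"; the node for "1011100" still has the child "1", so pruning stops there.
Nodes removed: 3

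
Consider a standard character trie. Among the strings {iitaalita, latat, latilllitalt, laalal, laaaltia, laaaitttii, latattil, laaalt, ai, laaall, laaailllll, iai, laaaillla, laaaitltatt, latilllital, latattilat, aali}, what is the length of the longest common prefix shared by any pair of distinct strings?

11

Look for the deepest trie node that still has at least two words in its subtree.
"latilllital" and "latilllitalt" agree on "latilllital" (11 characters) before diverging; nothing deeper is shared.
Longest shared-prefix length: 11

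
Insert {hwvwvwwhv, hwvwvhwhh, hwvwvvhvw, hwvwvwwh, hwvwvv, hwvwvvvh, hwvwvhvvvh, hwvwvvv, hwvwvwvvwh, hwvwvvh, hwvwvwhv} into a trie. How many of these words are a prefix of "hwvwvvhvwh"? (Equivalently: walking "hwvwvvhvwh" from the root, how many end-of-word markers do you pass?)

3

Walk "hwvwvvhvwh" from the root; an end-of-word marker is hit whenever a stored word is a prefix of "hwvwvvhvwh".
Prefixes of the query that are stored words: "hwvwvv", "hwvwvvh", "hwvwvvhvw"
Count: 3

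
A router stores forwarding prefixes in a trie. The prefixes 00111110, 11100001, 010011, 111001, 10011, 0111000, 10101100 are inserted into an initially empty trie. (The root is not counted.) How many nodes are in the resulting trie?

Trace insertions, counting only characters that open a new branch:
  "00111110" → 8 new (0, 0, 1, 1, 1, 1, 1, 0)
  "11100001" → 8 new (1, 1, 1, 0, 0, 0, 0, 1)
  "010011" → prefix "0" already present; 5 new (1, 0, 0, 1, 1)
  "111001" → prefix "11100" already present; 1 new (1)
  "10011" → prefix "1" already present; 4 new (0, 0, 1, 1)
  "0111000" → prefix "01" already present; 5 new (1, 1, 0, 0, 0)
  "10101100" → prefix "10" already present; 6 new (1, 0, 1, 1, 0, 0)
Total nodes = 8 + 8 + 5 + 1 + 4 + 5 + 6 = 37

37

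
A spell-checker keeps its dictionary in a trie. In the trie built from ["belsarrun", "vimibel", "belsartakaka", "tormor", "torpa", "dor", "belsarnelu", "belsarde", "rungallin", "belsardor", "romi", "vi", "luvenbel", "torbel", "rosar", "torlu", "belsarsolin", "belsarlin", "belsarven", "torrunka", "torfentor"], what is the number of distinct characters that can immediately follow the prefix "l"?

1

Follow the path "l" to its node, then look at its outgoing edges.
Distinct next characters after "l": u.
That node has 1 child edge.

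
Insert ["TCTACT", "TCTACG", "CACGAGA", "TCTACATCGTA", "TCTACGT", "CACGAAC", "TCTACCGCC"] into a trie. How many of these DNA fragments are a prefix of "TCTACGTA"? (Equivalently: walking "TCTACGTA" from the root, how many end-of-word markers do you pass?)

2

Walk "TCTACGTA" from the root; an end-of-word marker is hit whenever a stored word is a prefix of "TCTACGTA".
Prefixes of the query that are stored words: "TCTACG", "TCTACGT"
Count: 2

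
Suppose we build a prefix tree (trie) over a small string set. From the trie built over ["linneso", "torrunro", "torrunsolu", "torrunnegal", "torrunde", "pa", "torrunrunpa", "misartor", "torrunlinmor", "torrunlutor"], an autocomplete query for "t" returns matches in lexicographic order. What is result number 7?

DFS of the "t" subtree visits, in order: "torrunde", "torrunlinmor", "torrunlutor", "torrunnegal", "torrunro", "torrunrunpa", "torrunsolu"
The 7th is torrunsolu.

torrunsolu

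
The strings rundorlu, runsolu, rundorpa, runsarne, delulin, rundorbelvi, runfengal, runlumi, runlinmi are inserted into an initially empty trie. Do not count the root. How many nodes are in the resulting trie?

For each word, the new-node count is its length minus the longest prefix already in the trie:
  "rundorlu" → 8 new (r, u, n, d, o, r, l, u)
  "runsolu" → prefix "run" already present; 4 new (s, o, l, u)
  "rundorpa" → prefix "rundor" already present; 2 new (p, a)
  "runsarne" → prefix "runs" already present; 4 new (a, r, n, e)
  "delulin" → 7 new (d, e, l, u, l, i, n)
  "rundorbelvi" → prefix "rundor" already present; 5 new (b, e, l, v, i)
  "runfengal" → prefix "run" already present; 6 new (f, e, n, g, a, l)
  "runlumi" → prefix "run" already present; 4 new (l, u, m, i)
  "runlinmi" → prefix "runl" already present; 4 new (i, n, m, i)
Total nodes = 8 + 4 + 2 + 4 + 7 + 5 + 6 + 4 + 4 = 44

44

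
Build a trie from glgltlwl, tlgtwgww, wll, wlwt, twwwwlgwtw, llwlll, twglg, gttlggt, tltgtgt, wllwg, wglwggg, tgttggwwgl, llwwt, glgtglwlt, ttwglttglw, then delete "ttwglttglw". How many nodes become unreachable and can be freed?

9

Walk "ttwglttglw" from the leaf back toward the root, removing each node that no remaining word uses.
The suffix "twglttglw" (9 nodes) is used only by "ttwglttglw"; the node for "t" still has the child "l", so pruning stops there.
Nodes removed: 9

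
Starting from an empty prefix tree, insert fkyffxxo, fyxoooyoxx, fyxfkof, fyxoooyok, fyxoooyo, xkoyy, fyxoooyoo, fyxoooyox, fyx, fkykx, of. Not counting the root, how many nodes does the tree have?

32

Trie structure (* marks end of a word):
(root)
├─ f
│  ├─ k
│  │  └─ y
│  │     ├─ f
│  │     │  └─ f
│  │     │     └─ x
│  │     │        └─ x
│  │     │           └─ o *
│  │     └─ k
│  │        └─ x *
│  └─ y
│     └─ x *
│        ├─ f
│        │  └─ k
│        │     └─ o
│        │        └─ f *
│        └─ o
│           └─ o
│              └─ o
│                 └─ y
│                    └─ o *
│                       ├─ k *
│                       ├─ o *
│                       └─ x *
│                          └─ x *
├─ o
│  └─ f *
└─ x
   └─ k
      └─ o
         └─ y
            └─ y *
Counting every labelled node above: 32.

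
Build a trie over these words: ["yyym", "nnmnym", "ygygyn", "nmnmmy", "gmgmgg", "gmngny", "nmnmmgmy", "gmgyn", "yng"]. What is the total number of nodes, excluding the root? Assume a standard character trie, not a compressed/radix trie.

Insert word by word; a character creates a node only if that edge doesn't already exist:
  "yyym" → 4 new (y, y, y, m)
  "nnmnym" → 6 new (n, n, m, n, y, m)
  "ygygyn" → prefix "y" already present; 5 new (g, y, g, y, n)
  "nmnmmy" → prefix "n" already present; 5 new (m, n, m, m, y)
  "gmgmgg" → 6 new (g, m, g, m, g, g)
  "gmngny" → prefix "gm" already present; 4 new (n, g, n, y)
  "nmnmmgmy" → prefix "nmnmm" already present; 3 new (g, m, y)
  "gmgyn" → prefix "gmg" already present; 2 new (y, n)
  "yng" → prefix "y" already present; 2 new (n, g)
Total nodes = 4 + 6 + 5 + 5 + 6 + 4 + 3 + 2 + 2 = 37

37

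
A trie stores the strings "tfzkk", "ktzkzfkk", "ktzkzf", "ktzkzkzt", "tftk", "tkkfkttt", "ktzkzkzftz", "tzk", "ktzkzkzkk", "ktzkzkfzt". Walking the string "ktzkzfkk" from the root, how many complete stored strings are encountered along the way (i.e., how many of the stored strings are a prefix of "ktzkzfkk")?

2

Walk "ktzkzfkk" from the root; an end-of-word marker is hit whenever a stored word is a prefix of "ktzkzfkk".
Prefixes of the query that are stored words: "ktzkzf", "ktzkzfkk"
Count: 2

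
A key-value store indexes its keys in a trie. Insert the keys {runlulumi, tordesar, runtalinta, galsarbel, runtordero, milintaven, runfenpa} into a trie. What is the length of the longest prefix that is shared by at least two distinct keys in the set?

4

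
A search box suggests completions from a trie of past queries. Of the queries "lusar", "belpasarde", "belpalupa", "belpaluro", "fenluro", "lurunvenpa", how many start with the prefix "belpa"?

Traverse to the node for "belpa", then collect every word in that subtree.
Words under "belpa": belpalupa, belpaluro, belpasarde
Count: 3

3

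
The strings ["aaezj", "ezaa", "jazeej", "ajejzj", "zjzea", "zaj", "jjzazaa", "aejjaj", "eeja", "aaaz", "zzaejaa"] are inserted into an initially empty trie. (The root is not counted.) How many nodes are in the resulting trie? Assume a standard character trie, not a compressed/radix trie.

Trace insertions, counting only characters that open a new branch:
  "aaezj" → 5 new (a, a, e, z, j)
  "ezaa" → 4 new (e, z, a, a)
  "jazeej" → 6 new (j, a, z, e, e, j)
  "ajejzj" → prefix "a" already present; 5 new (j, e, j, z, j)
  "zjzea" → 5 new (z, j, z, e, a)
  "zaj" → prefix "z" already present; 2 new (a, j)
  "jjzazaa" → prefix "j" already present; 6 new (j, z, a, z, a, a)
  "aejjaj" → prefix "a" already present; 5 new (e, j, j, a, j)
  "eeja" → prefix "e" already present; 3 new (e, j, a)
  "aaaz" → prefix "aa" already present; 2 new (a, z)
  "zzaejaa" → prefix "z" already present; 6 new (z, a, e, j, a, a)
Total nodes = 5 + 4 + 6 + 5 + 5 + 2 + 6 + 5 + 3 + 2 + 6 = 49

49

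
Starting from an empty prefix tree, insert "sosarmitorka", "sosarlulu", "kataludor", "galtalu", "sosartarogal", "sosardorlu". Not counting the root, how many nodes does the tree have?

44

For each word, the new-node count is its length minus the longest prefix already in the trie:
  "sosarmitorka" → 12 new (s, o, s, a, r, m, i, t, o, r, k, a)
  "sosarlulu" → prefix "sosar" already present; 4 new (l, u, l, u)
  "kataludor" → 9 new (k, a, t, a, l, u, d, o, r)
  "galtalu" → 7 new (g, a, l, t, a, l, u)
  "sosartarogal" → prefix "sosar" already present; 7 new (t, a, r, o, g, a, l)
  "sosardorlu" → prefix "sosar" already present; 5 new (d, o, r, l, u)
Total nodes = 12 + 4 + 9 + 7 + 7 + 5 = 44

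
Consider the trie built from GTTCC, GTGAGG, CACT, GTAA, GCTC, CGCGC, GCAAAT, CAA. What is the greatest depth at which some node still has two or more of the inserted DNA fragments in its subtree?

Equivalently: take the maximum, over all pairs, of their longest common prefix length.
e.g. "CAA" and "CACT" share the prefix "CA" of length 2; no pair shares a longer one.
Longest shared-prefix length: 2

2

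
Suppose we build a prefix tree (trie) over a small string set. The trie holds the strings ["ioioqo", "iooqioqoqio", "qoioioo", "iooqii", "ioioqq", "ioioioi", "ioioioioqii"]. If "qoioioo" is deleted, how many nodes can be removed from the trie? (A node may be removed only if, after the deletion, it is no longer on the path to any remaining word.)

Walk "qoioioo" from the leaf back toward the root, removing each node that no remaining word uses.
No other word shares any prefix with "qoioioo", so all 7 of its nodes go.
Nodes removed: 7

7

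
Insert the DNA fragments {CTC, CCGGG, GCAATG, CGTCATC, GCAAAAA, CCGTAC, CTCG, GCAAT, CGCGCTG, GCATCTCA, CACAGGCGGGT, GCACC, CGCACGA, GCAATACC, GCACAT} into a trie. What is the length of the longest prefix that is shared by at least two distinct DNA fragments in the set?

5

Equivalently: take the maximum, over all pairs, of their longest common prefix length.
"GCAAT" and "GCAATACC" agree on "GCAAT" (5 characters) before diverging; nothing deeper is shared.
Longest shared-prefix length: 5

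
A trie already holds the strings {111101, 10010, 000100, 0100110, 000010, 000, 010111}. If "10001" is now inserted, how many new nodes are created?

The longest prefix of "10001" already in the trie is "100" (length 3).
Each of the 2 remaining characters creates one node.

2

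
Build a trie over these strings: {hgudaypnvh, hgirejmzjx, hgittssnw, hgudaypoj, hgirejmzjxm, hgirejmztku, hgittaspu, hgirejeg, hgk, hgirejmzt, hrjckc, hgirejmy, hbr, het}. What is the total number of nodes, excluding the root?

Insert word by word; a character creates a node only if that edge doesn't already exist:
  "hgudaypnvh" → 10 new (h, g, u, d, a, y, p, n, v, h)
  "hgirejmzjx" → prefix "hg" already present; 8 new (i, r, e, j, m, z, j, x)
  "hgittssnw" → prefix "hgi" already present; 6 new (t, t, s, s, n, w)
  "hgudaypoj" → prefix "hgudayp" already present; 2 new (o, j)
  "hgirejmzjxm" → prefix "hgirejmzjx" already present; 1 new (m)
  "hgirejmztku" → prefix "hgirejmz" already present; 3 new (t, k, u)
  "hgittaspu" → prefix "hgitt" already present; 4 new (a, s, p, u)
  "hgirejeg" → prefix "hgirej" already present; 2 new (e, g)
  "hgk" → prefix "hg" already present; 1 new (k)
  "hgirejmzt" → prefix "hgirejmzt" already present; 0 new (none)
  "hrjckc" → prefix "h" already present; 5 new (r, j, c, k, c)
  "hgirejmy" → prefix "hgirejm" already present; 1 new (y)
  "hbr" → prefix "h" already present; 2 new (b, r)
  "het" → prefix "h" already present; 2 new (e, t)
Total nodes = 10 + 8 + 6 + 2 + 1 + 3 + 4 + 2 + 1 + 0 + 5 + 1 + 2 + 2 = 47

47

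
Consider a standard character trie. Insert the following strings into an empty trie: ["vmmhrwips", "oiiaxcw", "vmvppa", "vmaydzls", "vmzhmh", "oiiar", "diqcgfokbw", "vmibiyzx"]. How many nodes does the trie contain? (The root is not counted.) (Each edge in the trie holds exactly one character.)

47

Count nodes per top-level branch (shared prefixes stored once):
  'd'-branch (diqcgfokbw): 10 nodes
  'o'-branch (oiiar, oiiaxcw): 8 nodes
  'v'-branch (vmaydzls, vmibiyzx, vmmhrwips, vmvppa, vmzhmh): 29 nodes
Sum: 47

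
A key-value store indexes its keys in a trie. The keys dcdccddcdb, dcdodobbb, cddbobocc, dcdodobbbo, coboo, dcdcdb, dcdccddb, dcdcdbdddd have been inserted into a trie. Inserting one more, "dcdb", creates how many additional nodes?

Walking "dcdb" from the root, the first 3 characters ("dcd") follow existing edges; "b" is the first miss.
Each of the 1 remaining characters creates one node.

1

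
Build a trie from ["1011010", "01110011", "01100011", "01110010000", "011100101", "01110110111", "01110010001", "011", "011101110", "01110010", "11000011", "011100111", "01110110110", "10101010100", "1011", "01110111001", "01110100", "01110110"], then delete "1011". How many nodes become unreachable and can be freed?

0

After clearing the end-marker at "1011", prune upward until reaching a node still needed by another word.
Every node on "1011" is still needed (e.g. by "1011010"), so nothing is freed.
Nodes removed: 0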